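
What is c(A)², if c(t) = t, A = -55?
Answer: 3025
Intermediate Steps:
c(A)² = (-55)² = 3025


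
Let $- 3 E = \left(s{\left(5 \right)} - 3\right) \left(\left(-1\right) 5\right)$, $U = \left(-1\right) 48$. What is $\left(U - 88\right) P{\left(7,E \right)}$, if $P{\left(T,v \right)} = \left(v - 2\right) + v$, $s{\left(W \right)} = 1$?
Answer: $\frac{3536}{3} \approx 1178.7$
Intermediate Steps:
$U = -48$
$E = - \frac{10}{3}$ ($E = - \frac{\left(1 - 3\right) \left(\left(-1\right) 5\right)}{3} = - \frac{\left(-2\right) \left(-5\right)}{3} = \left(- \frac{1}{3}\right) 10 = - \frac{10}{3} \approx -3.3333$)
$P{\left(T,v \right)} = -2 + 2 v$ ($P{\left(T,v \right)} = \left(-2 + v\right) + v = -2 + 2 v$)
$\left(U - 88\right) P{\left(7,E \right)} = \left(-48 - 88\right) \left(-2 + 2 \left(- \frac{10}{3}\right)\right) = - 136 \left(-2 - \frac{20}{3}\right) = \left(-136\right) \left(- \frac{26}{3}\right) = \frac{3536}{3}$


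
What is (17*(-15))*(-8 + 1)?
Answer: 1785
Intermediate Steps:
(17*(-15))*(-8 + 1) = -255*(-7) = 1785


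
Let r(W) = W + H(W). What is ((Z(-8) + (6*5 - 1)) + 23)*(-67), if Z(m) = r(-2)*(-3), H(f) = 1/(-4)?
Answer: -15745/4 ≈ -3936.3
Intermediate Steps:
H(f) = -¼
r(W) = -¼ + W (r(W) = W - ¼ = -¼ + W)
Z(m) = 27/4 (Z(m) = (-¼ - 2)*(-3) = -9/4*(-3) = 27/4)
((Z(-8) + (6*5 - 1)) + 23)*(-67) = ((27/4 + (6*5 - 1)) + 23)*(-67) = ((27/4 + (30 - 1)) + 23)*(-67) = ((27/4 + 29) + 23)*(-67) = (143/4 + 23)*(-67) = (235/4)*(-67) = -15745/4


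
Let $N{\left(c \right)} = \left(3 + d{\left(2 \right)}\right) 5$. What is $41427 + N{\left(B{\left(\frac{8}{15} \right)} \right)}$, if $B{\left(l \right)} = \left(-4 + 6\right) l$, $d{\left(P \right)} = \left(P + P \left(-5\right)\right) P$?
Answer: $41362$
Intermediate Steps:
$d{\left(P \right)} = - 4 P^{2}$ ($d{\left(P \right)} = \left(P - 5 P\right) P = - 4 P P = - 4 P^{2}$)
$B{\left(l \right)} = 2 l$
$N{\left(c \right)} = -65$ ($N{\left(c \right)} = \left(3 - 4 \cdot 2^{2}\right) 5 = \left(3 - 16\right) 5 = \left(-13\right) 5 = -65$)
$41427 + N{\left(B{\left(\frac{8}{15} \right)} \right)} = 41427 - 65 = 41362$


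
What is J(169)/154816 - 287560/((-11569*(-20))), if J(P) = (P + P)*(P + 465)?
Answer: 63299925/447766576 ≈ 0.14137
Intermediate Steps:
J(P) = 2*P*(465 + P) (J(P) = (2*P)*(465 + P) = 2*P*(465 + P))
J(169)/154816 - 287560/((-11569*(-20))) = (2*169*(465 + 169))/154816 - 287560/((-11569*(-20))) = (2*169*634)*(1/154816) - 287560/231380 = 214292*(1/154816) - 287560*1/231380 = 53573/38704 - 14378/11569 = 63299925/447766576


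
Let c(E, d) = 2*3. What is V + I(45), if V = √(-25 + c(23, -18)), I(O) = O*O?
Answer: 2025 + I*√19 ≈ 2025.0 + 4.3589*I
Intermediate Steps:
c(E, d) = 6
I(O) = O²
V = I*√19 (V = √(-25 + 6) = √(-19) = I*√19 ≈ 4.3589*I)
V + I(45) = I*√19 + 45² = I*√19 + 2025 = 2025 + I*√19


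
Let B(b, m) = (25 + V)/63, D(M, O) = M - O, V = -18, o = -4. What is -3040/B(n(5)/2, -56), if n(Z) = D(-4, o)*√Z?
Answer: -27360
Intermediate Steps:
n(Z) = 0 (n(Z) = (-4 - 1*(-4))*√Z = (-4 + 4)*√Z = 0*√Z = 0)
B(b, m) = ⅑ (B(b, m) = (25 - 18)/63 = 7*(1/63) = ⅑)
-3040/B(n(5)/2, -56) = -3040/⅑ = -3040*9 = -27360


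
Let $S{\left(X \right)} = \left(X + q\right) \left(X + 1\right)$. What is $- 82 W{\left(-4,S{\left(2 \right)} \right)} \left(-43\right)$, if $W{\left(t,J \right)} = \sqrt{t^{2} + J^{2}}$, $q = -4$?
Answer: $7052 \sqrt{13} \approx 25426.0$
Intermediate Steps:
$S{\left(X \right)} = \left(1 + X\right) \left(-4 + X\right)$ ($S{\left(X \right)} = \left(X - 4\right) \left(X + 1\right) = \left(-4 + X\right) \left(1 + X\right) = \left(1 + X\right) \left(-4 + X\right)$)
$W{\left(t,J \right)} = \sqrt{J^{2} + t^{2}}$
$- 82 W{\left(-4,S{\left(2 \right)} \right)} \left(-43\right) = - 82 \sqrt{\left(-4 + 2^{2} - 6\right)^{2} + \left(-4\right)^{2}} \left(-43\right) = - 82 \sqrt{\left(-4 + 4 - 6\right)^{2} + 16} \left(-43\right) = - 82 \sqrt{\left(-6\right)^{2} + 16} \left(-43\right) = - 82 \sqrt{36 + 16} \left(-43\right) = - 82 \sqrt{52} \left(-43\right) = - 82 \cdot 2 \sqrt{13} \left(-43\right) = - 164 \sqrt{13} \left(-43\right) = 7052 \sqrt{13}$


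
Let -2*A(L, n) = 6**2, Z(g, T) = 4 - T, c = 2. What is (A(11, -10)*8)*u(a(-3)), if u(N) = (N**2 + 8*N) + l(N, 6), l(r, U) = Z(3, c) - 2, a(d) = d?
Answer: 2160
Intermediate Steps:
l(r, U) = 0 (l(r, U) = (4 - 1*2) - 2 = (4 - 2) - 2 = 2 - 2 = 0)
A(L, n) = -18 (A(L, n) = -1/2*6**2 = -1/2*36 = -18)
u(N) = N**2 + 8*N (u(N) = (N**2 + 8*N) + 0 = N**2 + 8*N)
(A(11, -10)*8)*u(a(-3)) = (-18*8)*(-3*(8 - 3)) = -(-432)*5 = -144*(-15) = 2160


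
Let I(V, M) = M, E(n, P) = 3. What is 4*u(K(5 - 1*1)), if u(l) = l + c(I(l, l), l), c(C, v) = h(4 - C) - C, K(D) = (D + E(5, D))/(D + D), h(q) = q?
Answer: 25/2 ≈ 12.500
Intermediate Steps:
K(D) = (3 + D)/(2*D) (K(D) = (D + 3)/(D + D) = (3 + D)/((2*D)) = (3 + D)*(1/(2*D)) = (3 + D)/(2*D))
c(C, v) = 4 - 2*C (c(C, v) = (4 - C) - C = 4 - 2*C)
u(l) = 4 - l (u(l) = l + (4 - 2*l) = 4 - l)
4*u(K(5 - 1*1)) = 4*(4 - (3 + (5 - 1*1))/(2*(5 - 1*1))) = 4*(4 - (3 + (5 - 1))/(2*(5 - 1))) = 4*(4 - (3 + 4)/(2*4)) = 4*(4 - 7/(2*4)) = 4*(4 - 1*7/8) = 4*(4 - 7/8) = 4*(25/8) = 25/2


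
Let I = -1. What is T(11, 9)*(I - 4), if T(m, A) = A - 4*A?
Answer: 135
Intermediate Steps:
T(m, A) = -3*A
T(11, 9)*(I - 4) = (-3*9)*(-1 - 4) = -27*(-5) = 135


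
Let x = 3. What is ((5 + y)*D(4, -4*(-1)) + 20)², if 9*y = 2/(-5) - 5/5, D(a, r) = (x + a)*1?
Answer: 5885476/2025 ≈ 2906.4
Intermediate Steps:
D(a, r) = 3 + a (D(a, r) = (3 + a)*1 = 3 + a)
y = -7/45 (y = (2/(-5) - 5/5)/9 = (2*(-⅕) - 5*⅕)/9 = (-⅖ - 1)/9 = (⅑)*(-7/5) = -7/45 ≈ -0.15556)
((5 + y)*D(4, -4*(-1)) + 20)² = ((5 - 7/45)*(3 + 4) + 20)² = ((218/45)*7 + 20)² = (1526/45 + 20)² = (2426/45)² = 5885476/2025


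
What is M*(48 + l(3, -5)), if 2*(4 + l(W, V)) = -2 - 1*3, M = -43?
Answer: -3569/2 ≈ -1784.5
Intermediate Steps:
l(W, V) = -13/2 (l(W, V) = -4 + (-2 - 1*3)/2 = -4 + (-2 - 3)/2 = -4 + (½)*(-5) = -4 - 5/2 = -13/2)
M*(48 + l(3, -5)) = -43*(48 - 13/2) = -43*83/2 = -3569/2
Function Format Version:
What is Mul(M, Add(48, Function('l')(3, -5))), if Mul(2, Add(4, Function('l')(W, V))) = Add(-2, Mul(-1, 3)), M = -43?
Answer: Rational(-3569, 2) ≈ -1784.5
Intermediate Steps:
Function('l')(W, V) = Rational(-13, 2) (Function('l')(W, V) = Add(-4, Mul(Rational(1, 2), Add(-2, Mul(-1, 3)))) = Add(-4, Mul(Rational(1, 2), Add(-2, -3))) = Add(-4, Mul(Rational(1, 2), -5)) = Add(-4, Rational(-5, 2)) = Rational(-13, 2))
Mul(M, Add(48, Function('l')(3, -5))) = Mul(-43, Add(48, Rational(-13, 2))) = Mul(-43, Rational(83, 2)) = Rational(-3569, 2)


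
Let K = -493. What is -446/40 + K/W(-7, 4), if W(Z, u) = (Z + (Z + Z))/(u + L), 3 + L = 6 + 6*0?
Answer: 9191/60 ≈ 153.18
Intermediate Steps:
L = 3 (L = -3 + (6 + 6*0) = -3 + (6 + 0) = -3 + 6 = 3)
W(Z, u) = 3*Z/(3 + u) (W(Z, u) = (Z + (Z + Z))/(u + 3) = (Z + 2*Z)/(3 + u) = (3*Z)/(3 + u) = 3*Z/(3 + u))
-446/40 + K/W(-7, 4) = -446/40 - 493/(3*(-7)/(3 + 4)) = -446*1/40 - 493/(3*(-7)/7) = -223/20 - 493/(3*(-7)*(⅐)) = -223/20 - 493/(-3) = -223/20 - 493*(-⅓) = -223/20 + 493/3 = 9191/60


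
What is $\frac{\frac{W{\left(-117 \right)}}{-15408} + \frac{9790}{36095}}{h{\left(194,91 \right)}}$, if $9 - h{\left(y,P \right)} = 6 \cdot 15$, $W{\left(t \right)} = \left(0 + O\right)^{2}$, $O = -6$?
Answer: $- \frac{276935}{83422764} \approx -0.0033197$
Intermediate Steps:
$W{\left(t \right)} = 36$ ($W{\left(t \right)} = \left(0 - 6\right)^{2} = \left(-6\right)^{2} = 36$)
$h{\left(y,P \right)} = -81$ ($h{\left(y,P \right)} = 9 - 6 \cdot 15 = 9 - 90 = -81$)
$\frac{\frac{W{\left(-117 \right)}}{-15408} + \frac{9790}{36095}}{h{\left(194,91 \right)}} = \frac{\frac{36}{-15408} + \frac{9790}{36095}}{-81} = \left(36 \left(- \frac{1}{15408}\right) + 9790 \cdot \frac{1}{36095}\right) \left(- \frac{1}{81}\right) = \left(- \frac{1}{428} + \frac{1958}{7219}\right) \left(- \frac{1}{81}\right) = \frac{830805}{3089732} \left(- \frac{1}{81}\right) = - \frac{276935}{83422764}$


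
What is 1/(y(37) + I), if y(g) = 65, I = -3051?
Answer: -1/2986 ≈ -0.00033490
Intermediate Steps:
1/(y(37) + I) = 1/(65 - 3051) = 1/(-2986) = -1/2986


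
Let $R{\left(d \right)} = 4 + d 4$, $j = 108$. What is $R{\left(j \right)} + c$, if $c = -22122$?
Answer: $-21686$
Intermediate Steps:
$R{\left(d \right)} = 4 + 4 d$
$R{\left(j \right)} + c = \left(4 + 4 \cdot 108\right) - 22122 = \left(4 + 432\right) - 22122 = 436 - 22122 = -21686$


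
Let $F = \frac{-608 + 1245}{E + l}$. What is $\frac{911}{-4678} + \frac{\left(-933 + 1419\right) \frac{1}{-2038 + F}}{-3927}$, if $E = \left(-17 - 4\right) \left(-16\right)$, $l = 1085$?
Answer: $- \frac{70441596167}{361831609678} \approx -0.19468$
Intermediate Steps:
$E = 336$ ($E = \left(-21\right) \left(-16\right) = 336$)
$F = \frac{13}{29}$ ($F = \frac{-608 + 1245}{336 + 1085} = \frac{637}{1421} = 637 \cdot \frac{1}{1421} = \frac{13}{29} \approx 0.44828$)
$\frac{911}{-4678} + \frac{\left(-933 + 1419\right) \frac{1}{-2038 + F}}{-3927} = \frac{911}{-4678} + \frac{\left(-933 + 1419\right) \frac{1}{-2038 + \frac{13}{29}}}{-3927} = 911 \left(- \frac{1}{4678}\right) + \frac{486}{- \frac{59089}{29}} \left(- \frac{1}{3927}\right) = - \frac{911}{4678} + 486 \left(- \frac{29}{59089}\right) \left(- \frac{1}{3927}\right) = - \frac{911}{4678} - - \frac{4698}{77347501} = - \frac{911}{4678} + \frac{4698}{77347501} = - \frac{70441596167}{361831609678}$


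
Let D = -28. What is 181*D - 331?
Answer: -5399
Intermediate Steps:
181*D - 331 = 181*(-28) - 331 = -5068 - 331 = -5399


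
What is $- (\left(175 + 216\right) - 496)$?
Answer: $105$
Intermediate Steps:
$- (\left(175 + 216\right) - 496) = - (391 - 496) = \left(-1\right) \left(-105\right) = 105$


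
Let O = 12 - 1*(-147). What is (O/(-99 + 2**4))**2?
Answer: 25281/6889 ≈ 3.6698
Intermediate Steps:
O = 159 (O = 12 + 147 = 159)
(O/(-99 + 2**4))**2 = (159/(-99 + 2**4))**2 = (159/(-99 + 16))**2 = (159/(-83))**2 = (159*(-1/83))**2 = (-159/83)**2 = 25281/6889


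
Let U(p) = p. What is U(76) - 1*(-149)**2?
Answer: -22125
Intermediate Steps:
U(76) - 1*(-149)**2 = 76 - 1*(-149)**2 = 76 - 1*22201 = 76 - 22201 = -22125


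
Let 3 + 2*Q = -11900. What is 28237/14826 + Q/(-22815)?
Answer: 122077349/56375865 ≈ 2.1654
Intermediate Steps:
Q = -11903/2 (Q = -3/2 + (1/2)*(-11900) = -3/2 - 5950 = -11903/2 ≈ -5951.5)
28237/14826 + Q/(-22815) = 28237/14826 - 11903/2/(-22815) = 28237*(1/14826) - 11903/2*(-1/22815) = 28237/14826 + 11903/45630 = 122077349/56375865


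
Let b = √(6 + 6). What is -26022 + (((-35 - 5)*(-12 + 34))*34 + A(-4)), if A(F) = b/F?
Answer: -55942 - √3/2 ≈ -55943.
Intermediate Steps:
b = 2*√3 (b = √12 = 2*√3 ≈ 3.4641)
A(F) = 2*√3/F (A(F) = (2*√3)/F = 2*√3/F)
-26022 + (((-35 - 5)*(-12 + 34))*34 + A(-4)) = -26022 + (((-35 - 5)*(-12 + 34))*34 + 2*√3/(-4)) = -26022 + (-40*22*34 + 2*√3*(-¼)) = -26022 + (-880*34 - √3/2) = -26022 + (-29920 - √3/2) = -55942 - √3/2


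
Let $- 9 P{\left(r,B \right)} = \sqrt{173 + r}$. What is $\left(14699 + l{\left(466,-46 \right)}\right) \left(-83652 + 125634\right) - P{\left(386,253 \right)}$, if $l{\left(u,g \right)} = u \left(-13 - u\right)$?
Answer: $-8753876730 + \frac{\sqrt{559}}{9} \approx -8.7539 \cdot 10^{9}$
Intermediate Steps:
$P{\left(r,B \right)} = - \frac{\sqrt{173 + r}}{9}$
$\left(14699 + l{\left(466,-46 \right)}\right) \left(-83652 + 125634\right) - P{\left(386,253 \right)} = \left(14699 - 466 \left(13 + 466\right)\right) \left(-83652 + 125634\right) - - \frac{\sqrt{173 + 386}}{9} = \left(14699 - 466 \cdot 479\right) 41982 - - \frac{\sqrt{559}}{9} = \left(14699 - 223214\right) 41982 + \frac{\sqrt{559}}{9} = \left(-208515\right) 41982 + \frac{\sqrt{559}}{9} = -8753876730 + \frac{\sqrt{559}}{9}$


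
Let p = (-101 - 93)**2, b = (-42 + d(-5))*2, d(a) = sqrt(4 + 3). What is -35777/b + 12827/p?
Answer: 4042729093/9446636 + 5111*sqrt(7)/502 ≈ 454.89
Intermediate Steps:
d(a) = sqrt(7)
b = -84 + 2*sqrt(7) (b = (-42 + sqrt(7))*2 = -84 + 2*sqrt(7) ≈ -78.708)
p = 37636 (p = (-194)**2 = 37636)
-35777/b + 12827/p = -35777/(-84 + 2*sqrt(7)) + 12827/37636 = 12827/37636 - 35777/(-84 + 2*sqrt(7))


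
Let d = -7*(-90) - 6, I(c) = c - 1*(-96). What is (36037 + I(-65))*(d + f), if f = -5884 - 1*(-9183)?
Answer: 141494764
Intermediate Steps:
I(c) = 96 + c (I(c) = c + 96 = 96 + c)
f = 3299 (f = -5884 + 9183 = 3299)
d = 624 (d = 630 - 6 = 624)
(36037 + I(-65))*(d + f) = (36037 + (96 - 65))*(624 + 3299) = (36037 + 31)*3923 = 36068*3923 = 141494764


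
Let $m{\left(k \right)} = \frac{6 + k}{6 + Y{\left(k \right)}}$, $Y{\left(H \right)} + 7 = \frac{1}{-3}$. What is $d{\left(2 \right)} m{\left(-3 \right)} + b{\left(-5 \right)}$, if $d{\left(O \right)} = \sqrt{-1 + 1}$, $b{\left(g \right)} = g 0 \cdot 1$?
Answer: $0$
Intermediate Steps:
$Y{\left(H \right)} = - \frac{22}{3}$ ($Y{\left(H \right)} = -7 + \frac{1}{-3} = -7 - \frac{1}{3} = - \frac{22}{3}$)
$m{\left(k \right)} = - \frac{9}{2} - \frac{3 k}{4}$ ($m{\left(k \right)} = \frac{6 + k}{6 - \frac{22}{3}} = \frac{6 + k}{- \frac{4}{3}} = \left(6 + k\right) \left(- \frac{3}{4}\right) = - \frac{9}{2} - \frac{3 k}{4}$)
$b{\left(g \right)} = 0$ ($b{\left(g \right)} = 0 \cdot 1 = 0$)
$d{\left(O \right)} = 0$ ($d{\left(O \right)} = \sqrt{0} = 0$)
$d{\left(2 \right)} m{\left(-3 \right)} + b{\left(-5 \right)} = 0 \left(- \frac{9}{2} - - \frac{9}{4}\right) + 0 = 0 \left(- \frac{9}{2} + \frac{9}{4}\right) + 0 = 0 \left(- \frac{9}{4}\right) + 0 = 0 + 0 = 0$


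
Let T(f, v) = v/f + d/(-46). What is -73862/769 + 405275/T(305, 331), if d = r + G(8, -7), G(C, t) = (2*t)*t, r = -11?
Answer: -101706410456/202247 ≈ -5.0288e+5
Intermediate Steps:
G(C, t) = 2*t²
d = 87 (d = -11 + 2*(-7)² = -11 + 2*49 = -11 + 98 = 87)
T(f, v) = -87/46 + v/f (T(f, v) = v/f + 87/(-46) = v/f + 87*(-1/46) = v/f - 87/46 = -87/46 + v/f)
-73862/769 + 405275/T(305, 331) = -73862/769 + 405275/(-87/46 + 331/305) = -73862/769 + 405275/(-11309/14030) = -73862/769 + 405275*(-14030/11309) = -73862/769 - 132232750/263 = -101706410456/202247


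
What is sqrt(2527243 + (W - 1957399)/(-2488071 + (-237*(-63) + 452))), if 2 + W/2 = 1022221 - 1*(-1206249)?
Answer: sqrt(965751715655866321)/618172 ≈ 1589.7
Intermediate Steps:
W = 4456936 (W = -4 + 2*(1022221 - 1*(-1206249)) = -4 + 2*(1022221 + 1206249) = -4 + 2*2228470 = -4 + 4456940 = 4456936)
sqrt(2527243 + (W - 1957399)/(-2488071 + (-237*(-63) + 452))) = sqrt(2527243 + (4456936 - 1957399)/(-2488071 + (-237*(-63) + 452))) = sqrt(2527243 + 2499537/(-2488071 + (14931 + 452))) = sqrt(2527243 + 2499537/(-2488071 + 15383)) = sqrt(2527243 + 2499537/(-2472688)) = sqrt(2527243 + 2499537*(-1/2472688)) = sqrt(2527243 - 2499537/2472688) = sqrt(6249080939647/2472688) = sqrt(965751715655866321)/618172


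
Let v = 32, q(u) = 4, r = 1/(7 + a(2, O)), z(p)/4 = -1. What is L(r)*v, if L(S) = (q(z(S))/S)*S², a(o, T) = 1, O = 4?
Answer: 16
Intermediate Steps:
z(p) = -4 (z(p) = 4*(-1) = -4)
r = ⅛ (r = 1/(7 + 1) = 1/8 = ⅛ ≈ 0.12500)
L(S) = 4*S (L(S) = (4/S)*S² = 4*S)
L(r)*v = (4*(⅛))*32 = (½)*32 = 16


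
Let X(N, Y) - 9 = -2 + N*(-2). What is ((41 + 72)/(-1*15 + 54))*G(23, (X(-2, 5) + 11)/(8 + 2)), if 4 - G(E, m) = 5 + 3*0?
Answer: -113/39 ≈ -2.8974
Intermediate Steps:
X(N, Y) = 7 - 2*N (X(N, Y) = 9 + (-2 + N*(-2)) = 9 + (-2 - 2*N) = 7 - 2*N)
G(E, m) = -1 (G(E, m) = 4 - (5 + 3*0) = 4 - (5 + 0) = 4 - 1*5 = 4 - 5 = -1)
((41 + 72)/(-1*15 + 54))*G(23, (X(-2, 5) + 11)/(8 + 2)) = ((41 + 72)/(-1*15 + 54))*(-1) = (113/(-15 + 54))*(-1) = (113/39)*(-1) = -113/39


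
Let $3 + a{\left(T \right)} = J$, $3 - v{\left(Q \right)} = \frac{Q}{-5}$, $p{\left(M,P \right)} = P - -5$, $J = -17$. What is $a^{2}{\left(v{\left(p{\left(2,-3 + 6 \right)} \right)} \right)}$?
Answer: $400$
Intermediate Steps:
$p{\left(M,P \right)} = 5 + P$ ($p{\left(M,P \right)} = P + 5 = 5 + P$)
$v{\left(Q \right)} = 3 + \frac{Q}{5}$ ($v{\left(Q \right)} = 3 - \frac{Q}{-5} = 3 - Q \left(- \frac{1}{5}\right) = 3 - - \frac{Q}{5} = 3 + \frac{Q}{5}$)
$a{\left(T \right)} = -20$ ($a{\left(T \right)} = -3 - 17 = -20$)
$a^{2}{\left(v{\left(p{\left(2,-3 + 6 \right)} \right)} \right)} = \left(-20\right)^{2} = 400$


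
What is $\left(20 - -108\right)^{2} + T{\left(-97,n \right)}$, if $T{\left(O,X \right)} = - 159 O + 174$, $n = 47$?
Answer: $31981$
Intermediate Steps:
$T{\left(O,X \right)} = 174 - 159 O$
$\left(20 - -108\right)^{2} + T{\left(-97,n \right)} = \left(20 - -108\right)^{2} + \left(174 - -15423\right) = \left(20 + 108\right)^{2} + \left(174 + 15423\right) = 128^{2} + 15597 = 16384 + 15597 = 31981$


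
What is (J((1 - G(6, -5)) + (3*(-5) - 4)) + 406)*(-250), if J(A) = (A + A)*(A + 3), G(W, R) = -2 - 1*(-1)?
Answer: -220500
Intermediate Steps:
G(W, R) = -1 (G(W, R) = -2 + 1 = -1)
J(A) = 2*A*(3 + A) (J(A) = (2*A)*(3 + A) = 2*A*(3 + A))
(J((1 - G(6, -5)) + (3*(-5) - 4)) + 406)*(-250) = (2*((1 - 1*(-1)) + (3*(-5) - 4))*(3 + ((1 - 1*(-1)) + (3*(-5) - 4))) + 406)*(-250) = (2*((1 + 1) + (-15 - 4))*(3 + ((1 + 1) + (-15 - 4))) + 406)*(-250) = (2*(2 - 19)*(3 + (2 - 19)) + 406)*(-250) = (2*(-17)*(3 - 17) + 406)*(-250) = (2*(-17)*(-14) + 406)*(-250) = (476 + 406)*(-250) = 882*(-250) = -220500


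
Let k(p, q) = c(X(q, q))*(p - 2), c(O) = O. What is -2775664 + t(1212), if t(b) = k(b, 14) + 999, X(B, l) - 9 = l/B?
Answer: -2762565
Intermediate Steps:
X(B, l) = 9 + l/B
k(p, q) = -20 + 10*p (k(p, q) = (9 + q/q)*(p - 2) = (9 + 1)*(-2 + p) = 10*(-2 + p) = -20 + 10*p)
t(b) = 979 + 10*b (t(b) = (-20 + 10*b) + 999 = 979 + 10*b)
-2775664 + t(1212) = -2775664 + (979 + 10*1212) = -2775664 + (979 + 12120) = -2775664 + 13099 = -2762565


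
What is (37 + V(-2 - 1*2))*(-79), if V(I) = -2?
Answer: -2765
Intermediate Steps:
(37 + V(-2 - 1*2))*(-79) = (37 - 2)*(-79) = 35*(-79) = -2765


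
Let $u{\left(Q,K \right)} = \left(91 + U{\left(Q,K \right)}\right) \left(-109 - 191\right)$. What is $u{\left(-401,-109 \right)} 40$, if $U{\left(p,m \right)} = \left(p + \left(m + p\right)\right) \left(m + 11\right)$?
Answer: $-1072428000$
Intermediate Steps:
$U{\left(p,m \right)} = \left(11 + m\right) \left(m + 2 p\right)$ ($U{\left(p,m \right)} = \left(m + 2 p\right) \left(11 + m\right) = \left(11 + m\right) \left(m + 2 p\right)$)
$u{\left(Q,K \right)} = -27300 - 6600 Q - 3300 K - 300 K^{2} - 600 K Q$ ($u{\left(Q,K \right)} = \left(91 + \left(K^{2} + 11 K + 22 Q + 2 K Q\right)\right) \left(-109 - 191\right) = \left(91 + K^{2} + 11 K + 22 Q + 2 K Q\right) \left(-300\right) = -27300 - 6600 Q - 3300 K - 300 K^{2} - 600 K Q$)
$u{\left(-401,-109 \right)} 40 = \left(-27300 - -2646600 - -359700 - 300 \left(-109\right)^{2} - \left(-65400\right) \left(-401\right)\right) 40 = \left(-27300 + 2646600 + 359700 - 3564300 - 26225400\right) 40 = \left(-26810700\right) 40 = -1072428000$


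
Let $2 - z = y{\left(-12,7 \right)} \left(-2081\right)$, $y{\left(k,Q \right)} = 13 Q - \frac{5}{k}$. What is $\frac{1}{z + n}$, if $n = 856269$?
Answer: $\frac{12}{12558109} \approx 9.5556 \cdot 10^{-7}$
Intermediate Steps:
$y{\left(k,Q \right)} = - \frac{5}{k} + 13 Q$
$z = \frac{2282881}{12}$ ($z = 2 - \left(- \frac{5}{-12} + 13 \cdot 7\right) \left(-2081\right) = 2 - \left(\left(-5\right) \left(- \frac{1}{12}\right) + 91\right) \left(-2081\right) = 2 - \left(\frac{5}{12} + 91\right) \left(-2081\right) = 2 - \frac{1097}{12} \left(-2081\right) = 2 - - \frac{2282857}{12} = 2 + \frac{2282857}{12} = \frac{2282881}{12} \approx 1.9024 \cdot 10^{5}$)
$\frac{1}{z + n} = \frac{1}{\frac{2282881}{12} + 856269} = \frac{1}{\frac{12558109}{12}} = \frac{12}{12558109}$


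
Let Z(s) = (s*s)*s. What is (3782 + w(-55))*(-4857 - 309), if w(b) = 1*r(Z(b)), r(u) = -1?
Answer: -19532646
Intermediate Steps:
Z(s) = s³ (Z(s) = s²*s = s³)
w(b) = -1 (w(b) = 1*(-1) = -1)
(3782 + w(-55))*(-4857 - 309) = (3782 - 1)*(-4857 - 309) = 3781*(-5166) = -19532646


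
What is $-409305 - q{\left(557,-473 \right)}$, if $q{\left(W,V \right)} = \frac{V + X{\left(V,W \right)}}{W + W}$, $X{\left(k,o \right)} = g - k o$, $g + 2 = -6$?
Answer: $- \frac{228114375}{557} \approx -4.0954 \cdot 10^{5}$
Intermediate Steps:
$g = -8$ ($g = -2 - 6 = -8$)
$X{\left(k,o \right)} = -8 - k o$
$q{\left(W,V \right)} = \frac{-8 + V - V W}{2 W}$ ($q{\left(W,V \right)} = \frac{V - \left(8 + V W\right)}{W + W} = \frac{-8 + V - V W}{2 W}$)
$-409305 - q{\left(557,-473 \right)} = -409305 - \frac{-8 - 473 - \left(-473\right) 557}{2 \cdot 557} = -409305 - \frac{1}{2} \cdot \frac{1}{557} \left(-8 - 473 + 263461\right) = -409305 - \frac{1}{2} \cdot \frac{1}{557} \cdot 262980 = -409305 - \frac{131490}{557} = - \frac{228114375}{557}$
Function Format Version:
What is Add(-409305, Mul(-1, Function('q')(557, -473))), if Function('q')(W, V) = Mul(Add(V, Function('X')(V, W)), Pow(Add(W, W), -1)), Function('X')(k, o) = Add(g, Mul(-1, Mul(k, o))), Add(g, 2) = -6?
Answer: Rational(-228114375, 557) ≈ -4.0954e+5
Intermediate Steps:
g = -8 (g = Add(-2, -6) = -8)
Function('X')(k, o) = Add(-8, Mul(-1, k, o)) (Function('X')(k, o) = Add(-8, Mul(-1, Mul(k, o))) = Add(-8, Mul(-1, k, o)))
Function('q')(W, V) = Mul(Rational(1, 2), Pow(W, -1), Add(-8, V, Mul(-1, V, W))) (Function('q')(W, V) = Mul(Add(V, Add(-8, Mul(-1, V, W))), Pow(Add(W, W), -1)) = Mul(Add(-8, V, Mul(-1, V, W)), Pow(Mul(2, W), -1)) = Mul(Add(-8, V, Mul(-1, V, W)), Mul(Rational(1, 2), Pow(W, -1))) = Mul(Rational(1, 2), Pow(W, -1), Add(-8, V, Mul(-1, V, W))))
Add(-409305, Mul(-1, Function('q')(557, -473))) = Add(-409305, Mul(-1, Mul(Rational(1, 2), Pow(557, -1), Add(-8, -473, Mul(-1, -473, 557))))) = Add(-409305, Mul(-1, Mul(Rational(1, 2), Rational(1, 557), Add(-8, -473, 263461)))) = Add(-409305, Mul(-1, Mul(Rational(1, 2), Rational(1, 557), 262980))) = Add(-409305, Mul(-1, Rational(131490, 557))) = Add(-409305, Rational(-131490, 557)) = Rational(-228114375, 557)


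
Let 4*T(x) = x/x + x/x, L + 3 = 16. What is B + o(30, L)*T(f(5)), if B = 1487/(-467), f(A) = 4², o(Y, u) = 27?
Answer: 9635/934 ≈ 10.316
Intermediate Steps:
L = 13 (L = -3 + 16 = 13)
f(A) = 16
B = -1487/467 (B = 1487*(-1/467) = -1487/467 ≈ -3.1842)
T(x) = ½ (T(x) = (x/x + x/x)/4 = (1 + 1)/4 = (¼)*2 = ½)
B + o(30, L)*T(f(5)) = -1487/467 + 27*(½) = -1487/467 + 27/2 = 9635/934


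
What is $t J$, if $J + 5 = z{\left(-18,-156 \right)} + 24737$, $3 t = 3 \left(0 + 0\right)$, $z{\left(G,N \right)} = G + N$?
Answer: $0$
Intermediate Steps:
$t = 0$ ($t = \frac{3 \left(0 + 0\right)}{3} = \frac{3 \cdot 0}{3} = \frac{1}{3} \cdot 0 = 0$)
$J = 24558$ ($J = -5 + \left(\left(-18 - 156\right) + 24737\right) = -5 + \left(-174 + 24737\right) = -5 + 24563 = 24558$)
$t J = 0 \cdot 24558 = 0$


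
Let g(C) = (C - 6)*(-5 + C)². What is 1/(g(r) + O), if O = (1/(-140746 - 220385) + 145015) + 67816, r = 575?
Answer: 361131/66838461692960 ≈ 5.4030e-9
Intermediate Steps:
O = 76859871860/361131 (O = (1/(-361131) + 145015) + 67816 = (-1/361131 + 145015) + 67816 = 52369411964/361131 + 67816 = 76859871860/361131 ≈ 2.1283e+5)
g(C) = (-5 + C)²*(-6 + C) (g(C) = (-6 + C)*(-5 + C)² = (-5 + C)²*(-6 + C))
1/(g(r) + O) = 1/((-5 + 575)²*(-6 + 575) + 76859871860/361131) = 1/(570²*569 + 76859871860/361131) = 1/(324900*569 + 76859871860/361131) = 1/(184868100 + 76859871860/361131) = 1/(66838461692960/361131) = 361131/66838461692960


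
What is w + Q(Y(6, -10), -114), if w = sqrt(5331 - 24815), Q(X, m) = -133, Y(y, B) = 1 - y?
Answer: -133 + 2*I*sqrt(4871) ≈ -133.0 + 139.59*I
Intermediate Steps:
w = 2*I*sqrt(4871) (w = sqrt(-19484) = 2*I*sqrt(4871) ≈ 139.59*I)
w + Q(Y(6, -10), -114) = 2*I*sqrt(4871) - 133 = -133 + 2*I*sqrt(4871)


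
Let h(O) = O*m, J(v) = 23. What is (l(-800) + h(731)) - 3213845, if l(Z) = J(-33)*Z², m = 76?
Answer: 11561711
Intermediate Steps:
l(Z) = 23*Z²
h(O) = 76*O (h(O) = O*76 = 76*O)
(l(-800) + h(731)) - 3213845 = (23*(-800)² + 76*731) - 3213845 = (23*640000 + 55556) - 3213845 = (14720000 + 55556) - 3213845 = 14775556 - 3213845 = 11561711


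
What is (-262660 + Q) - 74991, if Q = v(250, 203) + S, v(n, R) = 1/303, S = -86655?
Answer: -128564717/303 ≈ -4.2431e+5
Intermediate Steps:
v(n, R) = 1/303
Q = -26256464/303 (Q = 1/303 - 86655 = -26256464/303 ≈ -86655.)
(-262660 + Q) - 74991 = (-262660 - 26256464/303) - 74991 = -105842444/303 - 74991 = -128564717/303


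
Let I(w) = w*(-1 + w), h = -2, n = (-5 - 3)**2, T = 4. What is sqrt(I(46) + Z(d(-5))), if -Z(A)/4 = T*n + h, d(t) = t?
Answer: sqrt(1054) ≈ 32.465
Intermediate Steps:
n = 64 (n = (-8)**2 = 64)
Z(A) = -1016 (Z(A) = -4*(4*64 - 2) = -4*(256 - 2) = -4*254 = -1016)
sqrt(I(46) + Z(d(-5))) = sqrt(46*(-1 + 46) - 1016) = sqrt(46*45 - 1016) = sqrt(2070 - 1016) = sqrt(1054)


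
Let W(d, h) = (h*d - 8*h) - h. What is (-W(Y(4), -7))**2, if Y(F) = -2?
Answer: 5929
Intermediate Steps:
W(d, h) = -9*h + d*h (W(d, h) = (d*h - 8*h) - h = (-8*h + d*h) - h = -9*h + d*h)
(-W(Y(4), -7))**2 = (-(-7)*(-9 - 2))**2 = (-(-7)*(-11))**2 = (-1*77)**2 = (-77)**2 = 5929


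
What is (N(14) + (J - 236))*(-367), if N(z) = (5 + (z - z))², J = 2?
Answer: 76703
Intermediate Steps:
N(z) = 25 (N(z) = (5 + 0)² = 5² = 25)
(N(14) + (J - 236))*(-367) = (25 + (2 - 236))*(-367) = (25 - 234)*(-367) = -209*(-367) = 76703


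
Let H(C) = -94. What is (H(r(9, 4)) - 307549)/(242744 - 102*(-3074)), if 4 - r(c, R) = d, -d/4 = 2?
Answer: -307643/556292 ≈ -0.55302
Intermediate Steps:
d = -8 (d = -4*2 = -8)
r(c, R) = 12 (r(c, R) = 4 - 1*(-8) = 4 + 8 = 12)
(H(r(9, 4)) - 307549)/(242744 - 102*(-3074)) = (-94 - 307549)/(242744 - 102*(-3074)) = -307643/(242744 + 313548) = -307643/556292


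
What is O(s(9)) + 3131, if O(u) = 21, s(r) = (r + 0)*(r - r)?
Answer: 3152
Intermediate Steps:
s(r) = 0 (s(r) = r*0 = 0)
O(s(9)) + 3131 = 21 + 3131 = 3152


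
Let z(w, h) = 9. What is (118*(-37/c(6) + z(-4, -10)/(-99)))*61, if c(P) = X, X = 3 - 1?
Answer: -1471991/11 ≈ -1.3382e+5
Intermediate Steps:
X = 2
c(P) = 2
(118*(-37/c(6) + z(-4, -10)/(-99)))*61 = (118*(-37/2 + 9/(-99)))*61 = (118*(-37*½ + 9*(-1/99)))*61 = (118*(-37/2 - 1/11))*61 = (118*(-409/22))*61 = -24131/11*61 = -1471991/11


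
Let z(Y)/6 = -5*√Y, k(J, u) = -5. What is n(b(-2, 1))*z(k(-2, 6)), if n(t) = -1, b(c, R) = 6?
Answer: 30*I*√5 ≈ 67.082*I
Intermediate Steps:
z(Y) = -30*√Y (z(Y) = 6*(-5*√Y) = -30*√Y)
n(b(-2, 1))*z(k(-2, 6)) = -(-30)*√(-5) = -(-30)*I*√5 = 30*I*√5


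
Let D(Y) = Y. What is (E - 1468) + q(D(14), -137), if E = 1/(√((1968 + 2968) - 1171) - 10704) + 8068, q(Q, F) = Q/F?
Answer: 34531420733946/5232114529 - √3765/114571851 ≈ 6599.9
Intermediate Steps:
E = 8068 + 1/(-10704 + √3765) (E = 1/(√(4936 - 1171) - 10704) + 8068 = 1/(√3765 - 10704) + 8068 = 1/(-10704 + √3765) + 8068 = 8068 + 1/(-10704 + √3765) ≈ 8068.0)
(E - 1468) + q(D(14), -137) = ((308121894388/38190617 - √3765/114571851) - 1468) + 14/(-137) = (252058068632/38190617 - √3765/114571851) + 14*(-1/137) = (252058068632/38190617 - √3765/114571851) - 14/137 = 34531420733946/5232114529 - √3765/114571851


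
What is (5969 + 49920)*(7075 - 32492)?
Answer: -1420530713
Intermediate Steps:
(5969 + 49920)*(7075 - 32492) = 55889*(-25417) = -1420530713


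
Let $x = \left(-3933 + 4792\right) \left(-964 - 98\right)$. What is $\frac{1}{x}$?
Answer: $- \frac{1}{912258} \approx -1.0962 \cdot 10^{-6}$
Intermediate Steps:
$x = -912258$ ($x = 859 \left(-1062\right) = -912258$)
$\frac{1}{x} = \frac{1}{-912258} = - \frac{1}{912258}$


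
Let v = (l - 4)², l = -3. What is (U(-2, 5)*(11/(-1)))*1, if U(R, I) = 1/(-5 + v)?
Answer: -¼ ≈ -0.25000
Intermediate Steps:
v = 49 (v = (-3 - 4)² = (-7)² = 49)
U(R, I) = 1/44 (U(R, I) = 1/(-5 + 49) = 1/44)
(U(-2, 5)*(11/(-1)))*1 = ((11/(-1))/44)*1 = ((11*(-1))/44)*1 = ((1/44)*(-11))*1 = -¼*1 = -¼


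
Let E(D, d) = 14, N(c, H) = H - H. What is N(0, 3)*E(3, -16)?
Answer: 0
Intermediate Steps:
N(c, H) = 0
N(0, 3)*E(3, -16) = 0*14 = 0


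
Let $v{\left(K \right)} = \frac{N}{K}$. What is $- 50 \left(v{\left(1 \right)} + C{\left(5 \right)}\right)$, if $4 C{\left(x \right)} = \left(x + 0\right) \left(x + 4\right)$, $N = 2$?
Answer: $- \frac{1325}{2} \approx -662.5$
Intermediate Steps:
$v{\left(K \right)} = \frac{2}{K}$
$C{\left(x \right)} = \frac{x \left(4 + x\right)}{4}$ ($C{\left(x \right)} = \frac{\left(x + 0\right) \left(x + 4\right)}{4} = \frac{x \left(4 + x\right)}{4}$)
$- 50 \left(v{\left(1 \right)} + C{\left(5 \right)}\right) = - 50 \left(\frac{2}{1} + \frac{1}{4} \cdot 5 \left(4 + 5\right)\right) = - 50 \left(2 \cdot 1 + \frac{1}{4} \cdot 5 \cdot 9\right) = - 50 \left(2 + \frac{45}{4}\right) = \left(-50\right) \frac{53}{4} = - \frac{1325}{2}$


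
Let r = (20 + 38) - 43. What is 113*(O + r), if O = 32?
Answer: 5311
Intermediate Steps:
r = 15 (r = 58 - 43 = 15)
113*(O + r) = 113*(32 + 15) = 113*47 = 5311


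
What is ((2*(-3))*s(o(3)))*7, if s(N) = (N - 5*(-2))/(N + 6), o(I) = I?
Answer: -182/3 ≈ -60.667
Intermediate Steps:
s(N) = (10 + N)/(6 + N) (s(N) = (N + 10)/(6 + N) = (10 + N)/(6 + N))
((2*(-3))*s(o(3)))*7 = ((2*(-3))*((10 + 3)/(6 + 3)))*7 = -6*13/9*7 = -26/3*7 = -182/3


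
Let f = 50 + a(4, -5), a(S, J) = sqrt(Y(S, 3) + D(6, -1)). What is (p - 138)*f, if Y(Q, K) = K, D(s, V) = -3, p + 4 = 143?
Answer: 50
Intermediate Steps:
p = 139 (p = -4 + 143 = 139)
a(S, J) = 0 (a(S, J) = sqrt(3 - 3) = sqrt(0) = 0)
f = 50 (f = 50 + 0 = 50)
(p - 138)*f = (139 - 138)*50 = 1*50 = 50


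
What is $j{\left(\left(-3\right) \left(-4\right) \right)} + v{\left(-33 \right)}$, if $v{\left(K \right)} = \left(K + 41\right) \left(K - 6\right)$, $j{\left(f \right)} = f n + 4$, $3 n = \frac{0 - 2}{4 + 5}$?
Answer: $- \frac{2780}{9} \approx -308.89$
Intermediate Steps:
$n = - \frac{2}{27}$ ($n = \frac{\left(0 - 2\right) \frac{1}{4 + 5}}{3} = \frac{\left(-2\right) \frac{1}{9}}{3} = \frac{1}{3} \left(- \frac{2}{9}\right) = - \frac{2}{27} \approx -0.074074$)
$j{\left(f \right)} = 4 - \frac{2 f}{27}$ ($j{\left(f \right)} = f \left(- \frac{2}{27}\right) + 4 = - \frac{2 f}{27} + 4 = 4 - \frac{2 f}{27}$)
$v{\left(K \right)} = \left(-6 + K\right) \left(41 + K\right)$ ($v{\left(K \right)} = \left(41 + K\right) \left(-6 + K\right) = \left(-6 + K\right) \left(41 + K\right)$)
$j{\left(\left(-3\right) \left(-4\right) \right)} + v{\left(-33 \right)} = \left(4 - \frac{2 \left(\left(-3\right) \left(-4\right)\right)}{27}\right) + \left(-246 + \left(-33\right)^{2} + 35 \left(-33\right)\right) = \left(4 - \frac{8}{9}\right) - 312 = \frac{28}{9} - 312 = - \frac{2780}{9}$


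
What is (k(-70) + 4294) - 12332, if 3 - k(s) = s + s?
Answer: -7895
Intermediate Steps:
k(s) = 3 - 2*s (k(s) = 3 - (s + s) = 3 - 2*s)
(k(-70) + 4294) - 12332 = ((3 - 2*(-70)) + 4294) - 12332 = ((3 + 140) + 4294) - 12332 = (143 + 4294) - 12332 = 4437 - 12332 = -7895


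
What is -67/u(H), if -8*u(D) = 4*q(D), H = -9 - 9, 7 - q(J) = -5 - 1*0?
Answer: 67/6 ≈ 11.167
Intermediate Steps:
q(J) = 12 (q(J) = 7 - (-5 - 1*0) = 7 - (-5 + 0) = 7 - 1*(-5) = 7 + 5 = 12)
H = -18
u(D) = -6 (u(D) = -12/2 = -⅛*48 = -6)
-67/u(H) = -67/(-6) = -67*(-⅙) = 67/6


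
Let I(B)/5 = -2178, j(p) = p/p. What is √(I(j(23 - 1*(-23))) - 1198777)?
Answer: I*√1209667 ≈ 1099.8*I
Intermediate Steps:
j(p) = 1
I(B) = -10890 (I(B) = 5*(-2178) = -10890)
√(I(j(23 - 1*(-23))) - 1198777) = √(-10890 - 1198777) = √(-1209667) = I*√1209667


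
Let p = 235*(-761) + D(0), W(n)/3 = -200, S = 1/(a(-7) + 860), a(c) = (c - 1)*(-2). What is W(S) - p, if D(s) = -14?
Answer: 178249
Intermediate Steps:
a(c) = 2 - 2*c (a(c) = (-1 + c)*(-2) = 2 - 2*c)
S = 1/876 (S = 1/((2 - 2*(-7)) + 860) = 1/((2 + 14) + 860) = 1/(16 + 860) = 1/876 ≈ 0.0011416)
W(n) = -600 (W(n) = 3*(-200) = -600)
p = -178849 (p = 235*(-761) - 14 = -178835 - 14 = -178849)
W(S) - p = -600 - 1*(-178849) = -600 + 178849 = 178249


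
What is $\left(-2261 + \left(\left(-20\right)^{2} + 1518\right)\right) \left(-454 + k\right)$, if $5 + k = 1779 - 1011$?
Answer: $-105987$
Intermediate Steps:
$k = 763$ ($k = -5 + \left(1779 - 1011\right) = -5 + 768 = 763$)
$\left(-2261 + \left(\left(-20\right)^{2} + 1518\right)\right) \left(-454 + k\right) = \left(-2261 + \left(\left(-20\right)^{2} + 1518\right)\right) \left(-454 + 763\right) = \left(-2261 + \left(400 + 1518\right)\right) 309 = \left(-2261 + 1918\right) 309 = \left(-343\right) 309 = -105987$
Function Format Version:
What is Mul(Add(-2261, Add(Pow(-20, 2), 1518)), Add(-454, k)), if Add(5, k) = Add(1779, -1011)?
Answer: -105987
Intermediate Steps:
k = 763 (k = Add(-5, Add(1779, -1011)) = Add(-5, 768) = 763)
Mul(Add(-2261, Add(Pow(-20, 2), 1518)), Add(-454, k)) = Mul(Add(-2261, Add(Pow(-20, 2), 1518)), Add(-454, 763)) = Mul(Add(-2261, Add(400, 1518)), 309) = Mul(Add(-2261, 1918), 309) = Mul(-343, 309) = -105987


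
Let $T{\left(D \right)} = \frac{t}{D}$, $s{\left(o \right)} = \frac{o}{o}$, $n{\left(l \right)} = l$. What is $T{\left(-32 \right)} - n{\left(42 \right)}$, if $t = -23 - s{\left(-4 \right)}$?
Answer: $- \frac{165}{4} \approx -41.25$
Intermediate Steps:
$s{\left(o \right)} = 1$
$t = -24$ ($t = -23 - 1 = -24$)
$T{\left(D \right)} = - \frac{24}{D}$
$T{\left(-32 \right)} - n{\left(42 \right)} = - \frac{24}{-32} - 42 = \left(-24\right) \left(- \frac{1}{32}\right) - 42 = \frac{3}{4} - 42 = - \frac{165}{4}$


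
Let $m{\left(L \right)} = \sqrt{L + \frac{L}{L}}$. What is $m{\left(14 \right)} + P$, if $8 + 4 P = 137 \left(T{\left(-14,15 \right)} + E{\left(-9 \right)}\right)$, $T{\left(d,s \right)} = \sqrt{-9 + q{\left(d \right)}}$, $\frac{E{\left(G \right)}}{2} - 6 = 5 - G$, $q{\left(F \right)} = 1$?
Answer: $1368 + \sqrt{15} + \frac{137 i \sqrt{2}}{2} \approx 1371.9 + 96.874 i$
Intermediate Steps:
$E{\left(G \right)} = 22 - 2 G$ ($E{\left(G \right)} = 12 + 2 \left(5 - G\right) = 12 - \left(-10 + 2 G\right) = 22 - 2 G$)
$T{\left(d,s \right)} = 2 i \sqrt{2}$ ($T{\left(d,s \right)} = \sqrt{-9 + 1} = \sqrt{-8} = 2 i \sqrt{2}$)
$m{\left(L \right)} = \sqrt{1 + L}$ ($m{\left(L \right)} = \sqrt{L + 1} = \sqrt{1 + L}$)
$P = 1368 + \frac{137 i \sqrt{2}}{2}$ ($P = -2 + \frac{137 \left(2 i \sqrt{2} + \left(22 - -18\right)\right)}{4} = -2 + \frac{137 \left(2 i \sqrt{2} + \left(22 + 18\right)\right)}{4} = -2 + \frac{137 \left(2 i \sqrt{2} + 40\right)}{4} = -2 + \frac{137 \left(40 + 2 i \sqrt{2}\right)}{4} = -2 + \frac{5480 + 274 i \sqrt{2}}{4} = -2 + \left(1370 + \frac{137 i \sqrt{2}}{2}\right) = 1368 + \frac{137 i \sqrt{2}}{2} \approx 1368.0 + 96.874 i$)
$m{\left(14 \right)} + P = \sqrt{1 + 14} + \left(1368 + \frac{137 i \sqrt{2}}{2}\right) = \sqrt{15} + \left(1368 + \frac{137 i \sqrt{2}}{2}\right) = 1368 + \sqrt{15} + \frac{137 i \sqrt{2}}{2}$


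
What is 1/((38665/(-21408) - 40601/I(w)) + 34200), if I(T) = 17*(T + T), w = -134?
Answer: 24383712/834096207517 ≈ 2.9234e-5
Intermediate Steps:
I(T) = 34*T (I(T) = 17*(2*T) = 34*T)
1/((38665/(-21408) - 40601/I(w)) + 34200) = 1/((38665/(-21408) - 40601/(34*(-134))) + 34200) = 1/((38665*(-1/21408) - 40601/(-4556)) + 34200) = 1/((-38665/21408 - 40601*(-1/4556)) + 34200) = 1/((-38665/21408 + 40601/4556) + 34200) = 1/(173257117/24383712 + 34200) = 1/(834096207517/24383712) = 24383712/834096207517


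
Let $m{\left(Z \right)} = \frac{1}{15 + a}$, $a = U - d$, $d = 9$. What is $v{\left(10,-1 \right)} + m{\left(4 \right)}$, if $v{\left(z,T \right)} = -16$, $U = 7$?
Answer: $- \frac{207}{13} \approx -15.923$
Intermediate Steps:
$a = -2$ ($a = 7 - 9 = -2$)
$m{\left(Z \right)} = \frac{1}{13}$ ($m{\left(Z \right)} = \frac{1}{15 - 2} = \frac{1}{13}$)
$v{\left(10,-1 \right)} + m{\left(4 \right)} = -16 + \frac{1}{13} = - \frac{207}{13}$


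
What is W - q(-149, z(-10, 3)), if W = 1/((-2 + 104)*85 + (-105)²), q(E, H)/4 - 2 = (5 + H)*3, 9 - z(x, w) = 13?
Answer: -393899/19695 ≈ -20.000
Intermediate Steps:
z(x, w) = -4 (z(x, w) = 9 - 1*13 = 9 - 13 = -4)
q(E, H) = 68 + 12*H (q(E, H) = 8 + 4*((5 + H)*3) = 8 + 4*(15 + 3*H) = 8 + (60 + 12*H) = 68 + 12*H)
W = 1/19695 (W = 1/(102*85 + 11025) = 1/(8670 + 11025) = 1/19695 ≈ 5.0774e-5)
W - q(-149, z(-10, 3)) = 1/19695 - (68 + 12*(-4)) = 1/19695 - (68 - 48) = 1/19695 - 1*20 = 1/19695 - 20 = -393899/19695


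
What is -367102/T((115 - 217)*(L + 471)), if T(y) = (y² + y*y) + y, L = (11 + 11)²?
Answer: -961/49678845 ≈ -1.9344e-5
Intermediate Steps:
L = 484 (L = 22² = 484)
T(y) = y + 2*y² (T(y) = (y² + y²) + y = 2*y² + y = y + 2*y²)
-367102/T((115 - 217)*(L + 471)) = -367102*1/((1 + 2*((115 - 217)*(484 + 471)))*(115 - 217)*(484 + 471)) = -367102*(-1/(97410*(1 + 2*(-102*955)))) = -367102*(-1/(97410*(1 + 2*(-97410)))) = -367102*(-1/(97410*(1 - 194820))) = -367102/((-97410*(-194819))) = -367102/18977318790 = -367102*1/18977318790 = -961/49678845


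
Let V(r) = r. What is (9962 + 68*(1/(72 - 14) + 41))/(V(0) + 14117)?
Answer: 369784/409393 ≈ 0.90325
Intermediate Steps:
(9962 + 68*(1/(72 - 14) + 41))/(V(0) + 14117) = (9962 + 68*(1/(72 - 14) + 41))/(0 + 14117) = (9962 + 68*(1/58 + 41))/14117 = (9962 + 68*(1/58 + 41))*(1/14117) = (9962 + 68*(2379/58))*(1/14117) = (9962 + 80886/29)*(1/14117) = (369784/29)*(1/14117) = 369784/409393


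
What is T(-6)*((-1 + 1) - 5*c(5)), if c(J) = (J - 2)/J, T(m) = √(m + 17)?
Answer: -3*√11 ≈ -9.9499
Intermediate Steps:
T(m) = √(17 + m)
c(J) = (-2 + J)/J
T(-6)*((-1 + 1) - 5*c(5)) = √(17 - 6)*((-1 + 1) - 5*(-2 + 5)/5) = √11*(0 - 3) = √11*(-3) = -3*√11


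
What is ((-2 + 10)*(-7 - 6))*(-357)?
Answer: 37128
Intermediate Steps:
((-2 + 10)*(-7 - 6))*(-357) = (8*(-13))*(-357) = -104*(-357) = 37128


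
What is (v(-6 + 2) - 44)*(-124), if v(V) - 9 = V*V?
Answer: 2356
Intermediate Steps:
v(V) = 9 + V² (v(V) = 9 + V*V = 9 + V²)
(v(-6 + 2) - 44)*(-124) = ((9 + (-6 + 2)²) - 44)*(-124) = ((9 + (-4)²) - 44)*(-124) = ((9 + 16) - 44)*(-124) = (25 - 44)*(-124) = -19*(-124) = 2356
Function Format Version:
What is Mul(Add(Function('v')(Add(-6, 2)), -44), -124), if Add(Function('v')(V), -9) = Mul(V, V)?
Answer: 2356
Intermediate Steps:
Function('v')(V) = Add(9, Pow(V, 2)) (Function('v')(V) = Add(9, Mul(V, V)) = Add(9, Pow(V, 2)))
Mul(Add(Function('v')(Add(-6, 2)), -44), -124) = Mul(Add(Add(9, Pow(Add(-6, 2), 2)), -44), -124) = Mul(Add(Add(9, Pow(-4, 2)), -44), -124) = Mul(Add(Add(9, 16), -44), -124) = Mul(Add(25, -44), -124) = Mul(-19, -124) = 2356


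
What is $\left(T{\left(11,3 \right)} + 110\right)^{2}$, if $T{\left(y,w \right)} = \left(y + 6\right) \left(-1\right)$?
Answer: $8649$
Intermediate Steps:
$T{\left(y,w \right)} = -6 - y$ ($T{\left(y,w \right)} = \left(6 + y\right) \left(-1\right) = -6 - y$)
$\left(T{\left(11,3 \right)} + 110\right)^{2} = \left(\left(-6 - 11\right) + 110\right)^{2} = \left(-17 + 110\right)^{2} = 93^{2} = 8649$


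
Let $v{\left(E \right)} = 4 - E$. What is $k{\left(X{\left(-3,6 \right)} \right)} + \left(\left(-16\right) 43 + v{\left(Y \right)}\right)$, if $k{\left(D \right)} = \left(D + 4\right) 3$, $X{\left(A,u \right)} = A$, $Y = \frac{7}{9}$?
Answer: $- \frac{6136}{9} \approx -681.78$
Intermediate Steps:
$Y = \frac{7}{9}$ ($Y = 7 \cdot \frac{1}{9} = \frac{7}{9} \approx 0.77778$)
$k{\left(D \right)} = 12 + 3 D$ ($k{\left(D \right)} = \left(4 + D\right) 3 = 12 + 3 D$)
$k{\left(X{\left(-3,6 \right)} \right)} + \left(\left(-16\right) 43 + v{\left(Y \right)}\right) = \left(12 + 3 \left(-3\right)\right) + \left(\left(-16\right) 43 + \left(4 - \frac{7}{9}\right)\right) = \left(12 - 9\right) + \left(-688 + \left(4 - \frac{7}{9}\right)\right) = 3 + \left(-688 + \frac{29}{9}\right) = 3 - \frac{6163}{9} = - \frac{6136}{9}$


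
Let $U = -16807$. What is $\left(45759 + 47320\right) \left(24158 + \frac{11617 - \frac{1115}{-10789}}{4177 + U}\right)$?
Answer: $\frac{51065718062663738}{22710845} \approx 2.2485 \cdot 10^{9}$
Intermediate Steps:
$\left(45759 + 47320\right) \left(24158 + \frac{11617 - \frac{1115}{-10789}}{4177 + U}\right) = \left(45759 + 47320\right) \left(24158 + \frac{11617 - \frac{1115}{-10789}}{4177 - 16807}\right) = 93079 \left(24158 + \frac{11617 - - \frac{1115}{10789}}{-12630}\right) = 93079 \left(24158 + \left(11617 + \frac{1115}{10789}\right) \left(- \frac{1}{12630}\right)\right) = 93079 \left(24158 + \frac{125336928}{10789} \left(- \frac{1}{12630}\right)\right) = 93079 \left(24158 - \frac{20889488}{22710845}\right) = 93079 \cdot \frac{548627704022}{22710845} = \frac{51065718062663738}{22710845}$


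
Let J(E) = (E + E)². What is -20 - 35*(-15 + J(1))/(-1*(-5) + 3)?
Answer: 225/8 ≈ 28.125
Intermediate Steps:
J(E) = 4*E² (J(E) = (2*E)² = 4*E²)
-20 - 35*(-15 + J(1))/(-1*(-5) + 3) = -20 - 35*(-15 + 4*1²)/(-1*(-5) + 3) = -20 - 35*(-15 + 4*1)/(5 + 3) = -20 - 35*(-15 + 4)/8 = -20 - (-385)/8 = -20 - 35*(-11/8) = -20 + 385/8 = 225/8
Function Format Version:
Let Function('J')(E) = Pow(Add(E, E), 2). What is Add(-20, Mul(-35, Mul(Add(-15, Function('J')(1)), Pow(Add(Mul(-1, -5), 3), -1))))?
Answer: Rational(225, 8) ≈ 28.125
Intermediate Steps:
Function('J')(E) = Mul(4, Pow(E, 2)) (Function('J')(E) = Pow(Mul(2, E), 2) = Mul(4, Pow(E, 2)))
Add(-20, Mul(-35, Mul(Add(-15, Function('J')(1)), Pow(Add(Mul(-1, -5), 3), -1)))) = Add(-20, Mul(-35, Mul(Add(-15, Mul(4, Pow(1, 2))), Pow(Add(Mul(-1, -5), 3), -1)))) = Add(-20, Mul(-35, Mul(Add(-15, Mul(4, 1)), Pow(Add(5, 3), -1)))) = Add(-20, Mul(-35, Mul(Add(-15, 4), Pow(8, -1)))) = Add(-20, Mul(-35, Mul(-11, Rational(1, 8)))) = Add(-20, Mul(-35, Rational(-11, 8))) = Add(-20, Rational(385, 8)) = Rational(225, 8)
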